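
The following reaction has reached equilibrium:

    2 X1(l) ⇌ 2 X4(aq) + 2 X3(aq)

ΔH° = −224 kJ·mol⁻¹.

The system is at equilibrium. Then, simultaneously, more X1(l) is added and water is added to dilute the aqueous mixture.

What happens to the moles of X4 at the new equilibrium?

increases

X1 is a pure liquid; its activity is 1 regardless of amount, so Q is unaffected — no shift from this change.
Dilution lowers every aqueous concentration by the same factor. Δn_aq = 4 − 0 = +4, so the system shifts toward the side with more dissolved moles — to the right.
The net shift is to the right. X4 is a product, so its amount increases.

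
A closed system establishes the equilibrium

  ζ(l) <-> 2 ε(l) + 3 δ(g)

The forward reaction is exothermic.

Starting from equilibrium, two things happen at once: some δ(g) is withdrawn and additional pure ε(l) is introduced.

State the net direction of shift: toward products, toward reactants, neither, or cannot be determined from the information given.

Removing δ (g), a product, drives the reaction to the right.
ε is a pure liquid; its activity is 1 regardless of amount, so Q is unaffected — no shift from this change.
Only the nonzero effect(s) matter; the net shift is to the right.

right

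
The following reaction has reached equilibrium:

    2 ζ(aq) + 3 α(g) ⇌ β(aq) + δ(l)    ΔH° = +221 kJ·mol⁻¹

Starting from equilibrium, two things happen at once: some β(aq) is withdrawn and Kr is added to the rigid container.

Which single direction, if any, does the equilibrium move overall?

Removing β (aq), a product, drives the reaction to the right.
At constant volume, adding an inert gas leaves every reacting species' partial pressure unchanged, so Q is unchanged — no shift from this change.
Only the nonzero effect(s) matter; the net shift is to the right.

right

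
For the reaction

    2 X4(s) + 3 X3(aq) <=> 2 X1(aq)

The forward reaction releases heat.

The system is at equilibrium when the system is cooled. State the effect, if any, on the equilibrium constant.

K depends on temperature via the van 't Hoff relation. The forward reaction is exothermic, so lowering T increases K.

increases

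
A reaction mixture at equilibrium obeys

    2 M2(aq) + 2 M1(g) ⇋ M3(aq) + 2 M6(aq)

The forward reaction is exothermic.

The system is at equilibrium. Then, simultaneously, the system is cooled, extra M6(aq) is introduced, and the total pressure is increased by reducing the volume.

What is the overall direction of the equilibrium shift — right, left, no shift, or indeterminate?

cannot be determined

The forward reaction is exothermic. Lowering T favours the exothermic direction — shift to the right.
Adding M6 (aq), a product, drives the reaction to the left.
Gas moles: reactants 2, products 0 (Δn_gas = -2). Compression shifts the system toward the side with fewer moles of gas — to the right.
The individual effects push in opposite directions; without quantitative information the net direction cannot be determined.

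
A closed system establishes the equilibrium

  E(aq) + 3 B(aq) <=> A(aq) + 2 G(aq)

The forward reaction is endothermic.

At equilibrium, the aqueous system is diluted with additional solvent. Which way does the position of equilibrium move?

left

Dilution lowers every aqueous concentration by the same factor. Δn_aq = 3 − 4 = -1, so the system shifts toward the side with more dissolved moles — to the left.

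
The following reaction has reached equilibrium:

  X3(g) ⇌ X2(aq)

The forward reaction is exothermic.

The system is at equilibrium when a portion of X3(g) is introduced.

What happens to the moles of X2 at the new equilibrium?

Adding X3 (g), a reactant, drives the reaction to the right.
The net shift is to the right. X2 is a product, so its amount increases.

increases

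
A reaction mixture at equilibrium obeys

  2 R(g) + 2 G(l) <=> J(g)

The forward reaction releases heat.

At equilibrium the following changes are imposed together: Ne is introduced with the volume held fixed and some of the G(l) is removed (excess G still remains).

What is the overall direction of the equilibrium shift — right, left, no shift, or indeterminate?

no shift

At constant volume, adding an inert gas leaves every reacting species' partial pressure unchanged, so Q is unchanged — no shift from this change.
G is a pure liquid; its activity is 1 regardless of amount, so Q is unaffected — no shift from this change.
None of the changes alters Q relative to K, so there is no net shift.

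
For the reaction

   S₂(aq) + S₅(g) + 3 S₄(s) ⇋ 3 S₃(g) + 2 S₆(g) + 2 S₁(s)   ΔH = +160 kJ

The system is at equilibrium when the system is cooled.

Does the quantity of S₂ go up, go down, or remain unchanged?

increases

The forward reaction is endothermic. Lowering T favours the exothermic direction — shift to the left.
The net shift is to the left. S₂ is a reactant, so its amount increases.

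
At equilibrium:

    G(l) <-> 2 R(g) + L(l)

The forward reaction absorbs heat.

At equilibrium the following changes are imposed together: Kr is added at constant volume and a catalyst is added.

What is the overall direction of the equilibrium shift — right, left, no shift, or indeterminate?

At constant volume, adding an inert gas leaves every reacting species' partial pressure unchanged, so Q is unchanged — no shift from this change.
A catalyst speeds both forward and reverse rates equally; it changes neither Q nor K — no shift from this change.
None of the changes alters Q relative to K, so there is no net shift.

no shift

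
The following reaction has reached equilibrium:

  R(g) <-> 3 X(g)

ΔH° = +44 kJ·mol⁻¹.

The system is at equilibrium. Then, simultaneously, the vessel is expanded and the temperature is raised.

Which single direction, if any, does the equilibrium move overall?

right

Gas moles: reactants 1, products 3 (Δn_gas = +2). Expansion shifts the system toward the side with more moles of gas — to the right.
The forward reaction is endothermic. Raising T favours the endothermic direction — shift to the right.
All effects act in the same direction — net shift to the right.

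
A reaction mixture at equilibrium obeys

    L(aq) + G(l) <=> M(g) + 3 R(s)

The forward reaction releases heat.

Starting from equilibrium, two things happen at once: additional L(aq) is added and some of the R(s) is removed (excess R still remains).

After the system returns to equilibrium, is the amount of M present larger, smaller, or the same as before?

Adding L (aq), a reactant, drives the reaction to the right.
R is a pure solid; its activity is 1 regardless of amount, so Q is unaffected — no shift from this change.
The net shift is to the right. M is a product, so its amount increases.

increases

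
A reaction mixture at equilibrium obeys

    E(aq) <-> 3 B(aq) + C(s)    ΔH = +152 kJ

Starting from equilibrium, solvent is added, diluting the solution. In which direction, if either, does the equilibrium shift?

right

Dilution lowers every aqueous concentration by the same factor. Δn_aq = 3 − 1 = +2, so the system shifts toward the side with more dissolved moles — to the right.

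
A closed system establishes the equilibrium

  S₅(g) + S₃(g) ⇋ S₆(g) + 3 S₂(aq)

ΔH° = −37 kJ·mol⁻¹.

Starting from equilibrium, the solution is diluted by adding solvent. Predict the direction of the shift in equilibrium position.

Dilution lowers every aqueous concentration by the same factor. Δn_aq = 3 − 0 = +3, so the system shifts toward the side with more dissolved moles — to the right.

right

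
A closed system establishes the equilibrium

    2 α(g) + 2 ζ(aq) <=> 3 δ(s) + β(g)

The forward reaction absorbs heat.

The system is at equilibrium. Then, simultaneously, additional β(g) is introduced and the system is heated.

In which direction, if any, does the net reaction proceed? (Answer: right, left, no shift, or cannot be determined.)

cannot be determined

Adding β (g), a product, drives the reaction to the left.
The forward reaction is endothermic. Raising T favours the endothermic direction — shift to the right.
The individual effects push in opposite directions; without quantitative information the net direction cannot be determined.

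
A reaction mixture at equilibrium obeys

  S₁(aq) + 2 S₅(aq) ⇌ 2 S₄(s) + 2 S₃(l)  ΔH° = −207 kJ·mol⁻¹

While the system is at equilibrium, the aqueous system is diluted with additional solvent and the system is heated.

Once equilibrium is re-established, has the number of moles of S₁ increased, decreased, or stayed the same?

increases

Dilution lowers every aqueous concentration by the same factor. Δn_aq = 0 − 3 = -3, so the system shifts toward the side with more dissolved moles — to the left.
The forward reaction is exothermic. Raising T favours the endothermic direction — shift to the left.
The net shift is to the left. S₁ is a reactant, so its amount increases.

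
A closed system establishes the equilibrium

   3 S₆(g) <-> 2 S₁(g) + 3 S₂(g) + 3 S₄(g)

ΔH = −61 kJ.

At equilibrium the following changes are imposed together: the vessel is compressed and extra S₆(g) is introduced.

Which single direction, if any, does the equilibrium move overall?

cannot be determined

Gas moles: reactants 3, products 8 (Δn_gas = +5). Compression shifts the system toward the side with fewer moles of gas — to the left.
Adding S₆ (g), a reactant, drives the reaction to the right.
The individual effects push in opposite directions; without quantitative information the net direction cannot be determined.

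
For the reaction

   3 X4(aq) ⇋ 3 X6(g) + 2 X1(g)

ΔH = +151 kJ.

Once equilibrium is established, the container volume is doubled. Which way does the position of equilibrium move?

Gas moles: reactants 0, products 5 (Δn_gas = +5). Expansion shifts the system toward the side with more moles of gas — to the right.

right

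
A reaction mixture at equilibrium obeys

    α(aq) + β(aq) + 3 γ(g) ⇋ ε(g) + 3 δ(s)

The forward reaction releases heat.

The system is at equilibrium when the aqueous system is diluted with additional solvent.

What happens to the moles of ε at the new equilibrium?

decreases

Dilution lowers every aqueous concentration by the same factor. Δn_aq = 0 − 2 = -2, so the system shifts toward the side with more dissolved moles — to the left.
The net shift is to the left. ε is a product, so its amount decreases.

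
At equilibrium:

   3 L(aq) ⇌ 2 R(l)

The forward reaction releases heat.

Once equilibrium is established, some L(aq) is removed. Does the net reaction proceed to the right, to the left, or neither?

left

Removing L (aq), a reactant, drives the reaction to the left.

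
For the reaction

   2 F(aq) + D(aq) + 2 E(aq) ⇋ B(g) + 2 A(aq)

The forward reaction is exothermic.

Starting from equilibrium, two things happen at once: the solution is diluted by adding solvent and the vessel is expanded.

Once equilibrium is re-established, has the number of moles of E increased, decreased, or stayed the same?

cannot be determined

Dilution lowers every aqueous concentration by the same factor. Δn_aq = 2 − 5 = -3, so the system shifts toward the side with more dissolved moles — to the left.
Gas moles: reactants 0, products 1 (Δn_gas = +1). Expansion shifts the system toward the side with more moles of gas — to the right.
The two effects oppose each other, so the net shift — and hence the change in E — cannot be determined from the given information.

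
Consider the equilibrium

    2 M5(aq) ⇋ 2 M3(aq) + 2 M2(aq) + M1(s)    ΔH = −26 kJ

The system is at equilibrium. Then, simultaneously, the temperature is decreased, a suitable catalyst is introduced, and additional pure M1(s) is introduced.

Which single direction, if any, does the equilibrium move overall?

right

The forward reaction is exothermic. Lowering T favours the exothermic direction — shift to the right.
A catalyst speeds both forward and reverse rates equally; it changes neither Q nor K — no shift from this change.
M1 is a pure solid; its activity is 1 regardless of amount, so Q is unaffected — no shift from this change.
Only the nonzero effect(s) matter; the net shift is to the right.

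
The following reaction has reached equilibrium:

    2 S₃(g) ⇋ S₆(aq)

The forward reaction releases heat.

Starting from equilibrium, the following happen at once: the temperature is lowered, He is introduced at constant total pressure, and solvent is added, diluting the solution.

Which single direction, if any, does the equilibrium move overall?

cannot be determined

The forward reaction is exothermic. Lowering T favours the exothermic direction — shift to the right.
Adding inert gas at constant total pressure expands the volume and lowers every reacting partial pressure. With Δn_gas = 0 − 2 = -2, Q moves away from K toward the side with fewer gas moles, so the system shifts toward the side with more gas moles — to the left.
Dilution lowers every aqueous concentration by the same factor. Δn_aq = 1 − 0 = +1, so the system shifts toward the side with more dissolved moles — to the right.
The individual effects push in opposite directions; without quantitative information the net direction cannot be determined.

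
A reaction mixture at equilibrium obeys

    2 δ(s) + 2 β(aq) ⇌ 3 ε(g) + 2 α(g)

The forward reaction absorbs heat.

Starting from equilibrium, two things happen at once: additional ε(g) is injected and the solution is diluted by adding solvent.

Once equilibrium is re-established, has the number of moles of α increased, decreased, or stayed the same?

decreases

Adding ε (g), a product, drives the reaction to the left.
Dilution lowers every aqueous concentration by the same factor. Δn_aq = 0 − 2 = -2, so the system shifts toward the side with more dissolved moles — to the left.
The net shift is to the left. α is a product, so its amount decreases.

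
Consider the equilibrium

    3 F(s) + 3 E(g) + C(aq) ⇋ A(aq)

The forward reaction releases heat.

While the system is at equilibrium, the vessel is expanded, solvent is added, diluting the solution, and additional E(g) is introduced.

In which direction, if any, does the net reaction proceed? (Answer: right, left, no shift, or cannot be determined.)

cannot be determined

Gas moles: reactants 3, products 0 (Δn_gas = -3). Expansion shifts the system toward the side with more moles of gas — to the left.
Dilution scales every aqueous concentration by the same factor. Δn_aq = 1 − 1 = 0, so Q is unchanged — no shift.
Adding E (g), a reactant, drives the reaction to the right.
The individual effects push in opposite directions; without quantitative information the net direction cannot be determined.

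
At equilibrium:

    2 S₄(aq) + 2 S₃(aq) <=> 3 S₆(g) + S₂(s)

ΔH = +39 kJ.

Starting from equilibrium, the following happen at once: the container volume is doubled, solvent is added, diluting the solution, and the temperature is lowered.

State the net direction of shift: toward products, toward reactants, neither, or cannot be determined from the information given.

Gas moles: reactants 0, products 3 (Δn_gas = +3). Expansion shifts the system toward the side with more moles of gas — to the right.
Dilution lowers every aqueous concentration by the same factor. Δn_aq = 0 − 4 = -4, so the system shifts toward the side with more dissolved moles — to the left.
The forward reaction is endothermic. Lowering T favours the exothermic direction — shift to the left.
The individual effects push in opposite directions; without quantitative information the net direction cannot be determined.

cannot be determined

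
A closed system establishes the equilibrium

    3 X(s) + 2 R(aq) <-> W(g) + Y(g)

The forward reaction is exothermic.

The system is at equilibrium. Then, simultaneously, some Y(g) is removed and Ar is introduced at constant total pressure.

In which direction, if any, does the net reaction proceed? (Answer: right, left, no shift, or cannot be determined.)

right

Removing Y (g), a product, drives the reaction to the right.
Adding inert gas at constant total pressure expands the volume and lowers every reacting partial pressure. With Δn_gas = 2 − 0 = +2, Q moves away from K toward the side with fewer gas moles, so the system shifts toward the side with more gas moles — to the right.
All effects act in the same direction — net shift to the right.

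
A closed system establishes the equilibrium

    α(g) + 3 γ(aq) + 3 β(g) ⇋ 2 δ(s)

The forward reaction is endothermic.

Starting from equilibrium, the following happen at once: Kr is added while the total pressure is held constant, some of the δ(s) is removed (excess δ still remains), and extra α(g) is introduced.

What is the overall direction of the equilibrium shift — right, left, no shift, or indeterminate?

cannot be determined

Adding inert gas at constant total pressure expands the volume and lowers every reacting partial pressure. With Δn_gas = 0 − 4 = -4, Q moves away from K toward the side with fewer gas moles, so the system shifts toward the side with more gas moles — to the left.
δ is a pure solid; its activity is 1 regardless of amount, so Q is unaffected — no shift from this change.
Adding α (g), a reactant, drives the reaction to the right.
The individual effects push in opposite directions; without quantitative information the net direction cannot be determined.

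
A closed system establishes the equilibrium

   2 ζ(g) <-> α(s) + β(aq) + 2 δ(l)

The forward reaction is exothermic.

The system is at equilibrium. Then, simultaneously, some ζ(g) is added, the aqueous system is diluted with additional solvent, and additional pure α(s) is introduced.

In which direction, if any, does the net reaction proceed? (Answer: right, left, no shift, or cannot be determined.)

Adding ζ (g), a reactant, drives the reaction to the right.
Dilution lowers every aqueous concentration by the same factor. Δn_aq = 1 − 0 = +1, so the system shifts toward the side with more dissolved moles — to the right.
α is a pure solid; its activity is 1 regardless of amount, so Q is unaffected — no shift from this change.
Only the nonzero effect(s) matter; the net shift is to the right.

right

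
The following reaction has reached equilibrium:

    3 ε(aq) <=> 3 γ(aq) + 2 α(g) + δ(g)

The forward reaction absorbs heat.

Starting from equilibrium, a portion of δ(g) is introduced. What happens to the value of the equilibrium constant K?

The equilibrium constant depends only on temperature. This perturbation may move the position of equilibrium, but since T is unchanged, K itself is unchanged.

unchanged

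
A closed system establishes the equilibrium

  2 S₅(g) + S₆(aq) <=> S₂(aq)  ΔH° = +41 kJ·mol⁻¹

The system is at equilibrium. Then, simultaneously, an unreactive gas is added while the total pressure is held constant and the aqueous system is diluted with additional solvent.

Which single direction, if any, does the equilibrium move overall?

left

Adding inert gas at constant total pressure expands the volume and lowers every reacting partial pressure. With Δn_gas = 0 − 2 = -2, Q moves away from K toward the side with fewer gas moles, so the system shifts toward the side with more gas moles — to the left.
Dilution scales every aqueous concentration by the same factor. Δn_aq = 1 − 1 = 0, so Q is unchanged — no shift.
Only the nonzero effect(s) matter; the net shift is to the left.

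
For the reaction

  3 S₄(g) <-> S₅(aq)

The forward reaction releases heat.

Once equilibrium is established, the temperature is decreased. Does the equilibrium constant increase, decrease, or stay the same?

K depends on temperature via the van 't Hoff relation. The forward reaction is exothermic, so lowering T increases K.

increases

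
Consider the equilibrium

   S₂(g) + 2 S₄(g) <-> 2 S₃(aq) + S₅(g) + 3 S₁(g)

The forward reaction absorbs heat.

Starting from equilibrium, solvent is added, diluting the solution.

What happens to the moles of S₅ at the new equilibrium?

increases

Dilution lowers every aqueous concentration by the same factor. Δn_aq = 2 − 0 = +2, so the system shifts toward the side with more dissolved moles — to the right.
The net shift is to the right. S₅ is a product, so its amount increases.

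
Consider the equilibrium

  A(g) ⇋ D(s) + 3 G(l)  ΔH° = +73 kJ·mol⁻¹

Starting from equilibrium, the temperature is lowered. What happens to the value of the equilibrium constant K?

K depends on temperature via the van 't Hoff relation. The forward reaction is endothermic, so lowering T decreases K.

decreases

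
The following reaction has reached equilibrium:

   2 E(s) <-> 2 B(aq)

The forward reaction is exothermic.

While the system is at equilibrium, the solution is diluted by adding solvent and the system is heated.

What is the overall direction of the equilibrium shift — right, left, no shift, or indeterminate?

Dilution lowers every aqueous concentration by the same factor. Δn_aq = 2 − 0 = +2, so the system shifts toward the side with more dissolved moles — to the right.
The forward reaction is exothermic. Raising T favours the endothermic direction — shift to the left.
The individual effects push in opposite directions; without quantitative information the net direction cannot be determined.

cannot be determined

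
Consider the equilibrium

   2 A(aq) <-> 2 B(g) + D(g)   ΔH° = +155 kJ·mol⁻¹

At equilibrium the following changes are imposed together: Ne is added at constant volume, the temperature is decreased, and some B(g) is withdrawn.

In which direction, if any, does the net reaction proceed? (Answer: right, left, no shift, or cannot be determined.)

At constant volume, adding an inert gas leaves every reacting species' partial pressure unchanged, so Q is unchanged — no shift from this change.
The forward reaction is endothermic. Lowering T favours the exothermic direction — shift to the left.
Removing B (g), a product, drives the reaction to the right.
The individual effects push in opposite directions; without quantitative information the net direction cannot be determined.

cannot be determined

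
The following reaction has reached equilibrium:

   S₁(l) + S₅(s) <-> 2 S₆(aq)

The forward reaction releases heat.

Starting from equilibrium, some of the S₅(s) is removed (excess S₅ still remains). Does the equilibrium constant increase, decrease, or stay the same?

unchanged

The equilibrium constant depends only on temperature. This perturbation changes neither the position of equilibrium nor K.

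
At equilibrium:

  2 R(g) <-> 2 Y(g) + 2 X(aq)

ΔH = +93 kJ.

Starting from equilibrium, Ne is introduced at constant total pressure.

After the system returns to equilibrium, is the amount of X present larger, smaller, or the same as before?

unchanged

Adding inert gas at constant total pressure expands the volume, scaling every reacting partial pressure by the same factor. Δn_gas = 2 − 2 = 0, so Q is unchanged — no shift.
No net shift occurs, so the amount of X is unchanged.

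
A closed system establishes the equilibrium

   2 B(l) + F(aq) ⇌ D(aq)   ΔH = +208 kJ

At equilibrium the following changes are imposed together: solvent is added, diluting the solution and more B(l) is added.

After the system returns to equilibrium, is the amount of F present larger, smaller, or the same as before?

Dilution scales every aqueous concentration by the same factor. Δn_aq = 1 − 1 = 0, so Q is unchanged — no shift.
B is a pure liquid; its activity is 1 regardless of amount, so Q is unaffected — no shift from this change.
No net shift occurs, so the amount of F is unchanged.

unchanged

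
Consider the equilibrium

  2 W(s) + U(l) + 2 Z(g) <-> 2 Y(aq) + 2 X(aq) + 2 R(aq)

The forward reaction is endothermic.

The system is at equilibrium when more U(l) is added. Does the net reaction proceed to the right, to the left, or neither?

U is a pure liquid; its activity is 1 regardless of amount, so Q is unaffected — no shift from this change.

no shift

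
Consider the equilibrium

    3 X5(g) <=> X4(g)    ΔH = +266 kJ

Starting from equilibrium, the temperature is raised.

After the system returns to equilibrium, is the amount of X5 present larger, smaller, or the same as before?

decreases

The forward reaction is endothermic. Raising T favours the endothermic direction — shift to the right.
The net shift is to the right. X5 is a reactant, so its amount decreases.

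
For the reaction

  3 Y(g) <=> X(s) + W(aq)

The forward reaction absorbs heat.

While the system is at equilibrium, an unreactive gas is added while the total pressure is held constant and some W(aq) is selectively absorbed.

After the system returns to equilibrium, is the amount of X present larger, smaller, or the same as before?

Adding inert gas at constant total pressure expands the volume and lowers every reacting partial pressure. With Δn_gas = 0 − 3 = -3, Q moves away from K toward the side with fewer gas moles, so the system shifts toward the side with more gas moles — to the left.
Removing W (aq), a product, drives the reaction to the right.
The two effects oppose each other, so the net shift — and hence the change in X — cannot be determined from the given information.

cannot be determined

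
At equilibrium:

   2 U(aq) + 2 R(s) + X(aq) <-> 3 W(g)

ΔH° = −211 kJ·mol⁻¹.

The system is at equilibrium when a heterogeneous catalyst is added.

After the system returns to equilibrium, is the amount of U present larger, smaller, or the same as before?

unchanged

A catalyst speeds both forward and reverse rates equally; it changes neither Q nor K — no shift from this change.
No net shift occurs, so the amount of U is unchanged.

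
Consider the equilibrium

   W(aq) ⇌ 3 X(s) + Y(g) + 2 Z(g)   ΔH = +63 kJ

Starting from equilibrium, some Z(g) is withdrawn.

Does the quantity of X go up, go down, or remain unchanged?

Removing Z (g), a product, drives the reaction to the right.
The net shift is to the right. X is a product, so its amount increases.

increases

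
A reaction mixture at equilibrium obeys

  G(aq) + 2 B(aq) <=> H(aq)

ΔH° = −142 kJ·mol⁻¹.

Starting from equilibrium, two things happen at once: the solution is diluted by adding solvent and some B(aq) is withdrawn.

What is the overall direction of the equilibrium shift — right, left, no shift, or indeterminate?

left

Dilution lowers every aqueous concentration by the same factor. Δn_aq = 1 − 3 = -2, so the system shifts toward the side with more dissolved moles — to the left.
Removing B (aq), a reactant, drives the reaction to the left.
All effects act in the same direction — net shift to the left.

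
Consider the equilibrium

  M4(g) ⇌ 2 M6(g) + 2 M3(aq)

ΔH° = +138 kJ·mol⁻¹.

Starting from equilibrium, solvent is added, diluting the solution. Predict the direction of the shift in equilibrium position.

right

Dilution lowers every aqueous concentration by the same factor. Δn_aq = 2 − 0 = +2, so the system shifts toward the side with more dissolved moles — to the right.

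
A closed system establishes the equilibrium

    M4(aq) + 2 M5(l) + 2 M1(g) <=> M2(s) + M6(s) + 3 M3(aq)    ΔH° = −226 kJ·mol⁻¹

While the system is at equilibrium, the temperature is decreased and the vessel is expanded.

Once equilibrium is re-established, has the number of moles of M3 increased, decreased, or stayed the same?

The forward reaction is exothermic. Lowering T favours the exothermic direction — shift to the right.
Gas moles: reactants 2, products 0 (Δn_gas = -2). Expansion shifts the system toward the side with more moles of gas — to the left.
The two effects oppose each other, so the net shift — and hence the change in M3 — cannot be determined from the given information.

cannot be determined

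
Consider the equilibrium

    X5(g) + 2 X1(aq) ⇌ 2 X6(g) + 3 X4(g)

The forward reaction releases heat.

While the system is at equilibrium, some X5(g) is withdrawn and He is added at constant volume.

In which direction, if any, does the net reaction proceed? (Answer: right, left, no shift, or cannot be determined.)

Removing X5 (g), a reactant, drives the reaction to the left.
At constant volume, adding an inert gas leaves every reacting species' partial pressure unchanged, so Q is unchanged — no shift from this change.
Only the nonzero effect(s) matter; the net shift is to the left.

left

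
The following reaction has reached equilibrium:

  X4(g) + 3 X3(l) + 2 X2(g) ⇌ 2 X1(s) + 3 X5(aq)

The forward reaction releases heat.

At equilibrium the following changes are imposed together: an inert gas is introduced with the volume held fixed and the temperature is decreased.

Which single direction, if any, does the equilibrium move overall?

At constant volume, adding an inert gas leaves every reacting species' partial pressure unchanged, so Q is unchanged — no shift from this change.
The forward reaction is exothermic. Lowering T favours the exothermic direction — shift to the right.
Only the nonzero effect(s) matter; the net shift is to the right.

right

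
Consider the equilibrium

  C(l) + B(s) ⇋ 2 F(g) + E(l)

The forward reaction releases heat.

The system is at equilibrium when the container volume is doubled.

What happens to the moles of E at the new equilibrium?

Gas moles: reactants 0, products 2 (Δn_gas = +2). Expansion shifts the system toward the side with more moles of gas — to the right.
The net shift is to the right. E is a product, so its amount increases.

increases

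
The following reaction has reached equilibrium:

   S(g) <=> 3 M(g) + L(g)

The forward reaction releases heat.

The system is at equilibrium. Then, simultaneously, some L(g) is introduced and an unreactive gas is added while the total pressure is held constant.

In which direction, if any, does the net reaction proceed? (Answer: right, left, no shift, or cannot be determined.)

cannot be determined

Adding L (g), a product, drives the reaction to the left.
Adding inert gas at constant total pressure expands the volume and lowers every reacting partial pressure. With Δn_gas = 4 − 1 = +3, Q moves away from K toward the side with fewer gas moles, so the system shifts toward the side with more gas moles — to the right.
The individual effects push in opposite directions; without quantitative information the net direction cannot be determined.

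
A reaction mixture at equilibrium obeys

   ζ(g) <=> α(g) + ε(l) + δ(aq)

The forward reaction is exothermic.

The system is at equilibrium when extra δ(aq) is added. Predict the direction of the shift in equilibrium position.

left

Adding δ (aq), a product, drives the reaction to the left.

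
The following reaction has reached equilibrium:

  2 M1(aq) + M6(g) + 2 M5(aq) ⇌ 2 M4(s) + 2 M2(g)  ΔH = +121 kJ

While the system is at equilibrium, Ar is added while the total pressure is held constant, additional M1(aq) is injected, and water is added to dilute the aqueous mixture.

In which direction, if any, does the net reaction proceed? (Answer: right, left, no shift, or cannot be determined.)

Adding inert gas at constant total pressure expands the volume and lowers every reacting partial pressure. With Δn_gas = 2 − 1 = +1, Q moves away from K toward the side with fewer gas moles, so the system shifts toward the side with more gas moles — to the right.
Adding M1 (aq), a reactant, drives the reaction to the right.
Dilution lowers every aqueous concentration by the same factor. Δn_aq = 0 − 4 = -4, so the system shifts toward the side with more dissolved moles — to the left.
The individual effects push in opposite directions; without quantitative information the net direction cannot be determined.

cannot be determined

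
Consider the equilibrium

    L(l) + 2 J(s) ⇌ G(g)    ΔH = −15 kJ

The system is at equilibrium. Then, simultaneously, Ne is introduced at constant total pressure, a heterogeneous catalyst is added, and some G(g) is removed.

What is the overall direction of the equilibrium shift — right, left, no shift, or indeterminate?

right

Adding inert gas at constant total pressure expands the volume and lowers every reacting partial pressure. With Δn_gas = 1 − 0 = +1, Q moves away from K toward the side with fewer gas moles, so the system shifts toward the side with more gas moles — to the right.
A catalyst speeds both forward and reverse rates equally; it changes neither Q nor K — no shift from this change.
Removing G (g), a product, drives the reaction to the right.
Only the nonzero effect(s) matter; the net shift is to the right.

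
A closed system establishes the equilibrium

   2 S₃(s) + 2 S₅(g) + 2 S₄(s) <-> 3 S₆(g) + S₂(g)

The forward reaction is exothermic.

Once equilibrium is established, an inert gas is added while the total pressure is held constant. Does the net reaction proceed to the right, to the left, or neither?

Adding inert gas at constant total pressure expands the volume and lowers every reacting partial pressure. With Δn_gas = 4 − 2 = +2, Q moves away from K toward the side with fewer gas moles, so the system shifts toward the side with more gas moles — to the right.

right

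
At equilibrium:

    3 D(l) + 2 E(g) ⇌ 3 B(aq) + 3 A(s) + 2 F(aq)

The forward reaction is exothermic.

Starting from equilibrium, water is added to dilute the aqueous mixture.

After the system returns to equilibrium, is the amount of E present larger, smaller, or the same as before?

decreases

Dilution lowers every aqueous concentration by the same factor. Δn_aq = 5 − 0 = +5, so the system shifts toward the side with more dissolved moles — to the right.
The net shift is to the right. E is a reactant, so its amount decreases.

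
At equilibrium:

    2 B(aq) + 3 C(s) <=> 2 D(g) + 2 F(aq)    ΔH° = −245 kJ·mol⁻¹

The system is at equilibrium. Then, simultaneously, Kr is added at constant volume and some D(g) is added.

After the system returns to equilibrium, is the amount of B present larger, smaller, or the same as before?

At constant volume, adding an inert gas leaves every reacting species' partial pressure unchanged, so Q is unchanged — no shift from this change.
Adding D (g), a product, drives the reaction to the left.
The net shift is to the left. B is a reactant, so its amount increases.

increases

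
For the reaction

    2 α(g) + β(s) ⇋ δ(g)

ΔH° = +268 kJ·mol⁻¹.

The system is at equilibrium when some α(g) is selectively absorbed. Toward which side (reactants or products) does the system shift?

left

Removing α (g), a reactant, drives the reaction to the left.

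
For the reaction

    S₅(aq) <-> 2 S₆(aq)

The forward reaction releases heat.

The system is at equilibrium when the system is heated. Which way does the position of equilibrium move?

The forward reaction is exothermic. Raising T favours the endothermic direction — shift to the left.

left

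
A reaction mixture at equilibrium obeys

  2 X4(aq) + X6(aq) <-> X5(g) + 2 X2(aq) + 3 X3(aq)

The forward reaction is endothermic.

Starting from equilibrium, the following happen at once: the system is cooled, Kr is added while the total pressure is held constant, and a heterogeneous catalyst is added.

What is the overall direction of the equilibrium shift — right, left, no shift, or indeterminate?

cannot be determined

The forward reaction is endothermic. Lowering T favours the exothermic direction — shift to the left.
Adding inert gas at constant total pressure expands the volume and lowers every reacting partial pressure. With Δn_gas = 1 − 0 = +1, Q moves away from K toward the side with fewer gas moles, so the system shifts toward the side with more gas moles — to the right.
A catalyst speeds both forward and reverse rates equally; it changes neither Q nor K — no shift from this change.
The individual effects push in opposite directions; without quantitative information the net direction cannot be determined.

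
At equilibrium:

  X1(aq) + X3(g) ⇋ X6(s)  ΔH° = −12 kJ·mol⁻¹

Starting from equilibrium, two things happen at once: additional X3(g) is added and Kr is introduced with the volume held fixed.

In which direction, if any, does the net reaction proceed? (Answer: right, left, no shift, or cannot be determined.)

right

Adding X3 (g), a reactant, drives the reaction to the right.
At constant volume, adding an inert gas leaves every reacting species' partial pressure unchanged, so Q is unchanged — no shift from this change.
Only the nonzero effect(s) matter; the net shift is to the right.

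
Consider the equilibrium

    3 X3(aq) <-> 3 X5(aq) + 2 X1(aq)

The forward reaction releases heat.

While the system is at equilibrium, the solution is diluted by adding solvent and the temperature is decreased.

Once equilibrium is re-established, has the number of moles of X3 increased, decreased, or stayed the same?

Dilution lowers every aqueous concentration by the same factor. Δn_aq = 5 − 3 = +2, so the system shifts toward the side with more dissolved moles — to the right.
The forward reaction is exothermic. Lowering T favours the exothermic direction — shift to the right.
The net shift is to the right. X3 is a reactant, so its amount decreases.

decreases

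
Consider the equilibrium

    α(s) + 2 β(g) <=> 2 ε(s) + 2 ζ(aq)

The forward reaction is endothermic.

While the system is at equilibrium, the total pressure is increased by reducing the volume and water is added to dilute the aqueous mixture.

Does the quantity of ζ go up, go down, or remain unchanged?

increases

Gas moles: reactants 2, products 0 (Δn_gas = -2). Compression shifts the system toward the side with fewer moles of gas — to the right.
Dilution lowers every aqueous concentration by the same factor. Δn_aq = 2 − 0 = +2, so the system shifts toward the side with more dissolved moles — to the right.
The net shift is to the right. ζ is a product, so its amount increases.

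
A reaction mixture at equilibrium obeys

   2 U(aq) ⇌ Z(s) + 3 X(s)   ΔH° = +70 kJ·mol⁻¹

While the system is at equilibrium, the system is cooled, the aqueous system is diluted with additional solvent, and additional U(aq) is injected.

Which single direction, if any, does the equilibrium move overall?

cannot be determined

The forward reaction is endothermic. Lowering T favours the exothermic direction — shift to the left.
Dilution lowers every aqueous concentration by the same factor. Δn_aq = 0 − 2 = -2, so the system shifts toward the side with more dissolved moles — to the left.
Adding U (aq), a reactant, drives the reaction to the right.
The individual effects push in opposite directions; without quantitative information the net direction cannot be determined.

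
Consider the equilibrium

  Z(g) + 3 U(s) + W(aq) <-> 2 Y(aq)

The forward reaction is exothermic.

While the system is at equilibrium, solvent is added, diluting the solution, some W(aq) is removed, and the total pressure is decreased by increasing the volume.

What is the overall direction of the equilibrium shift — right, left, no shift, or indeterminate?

cannot be determined

Dilution lowers every aqueous concentration by the same factor. Δn_aq = 2 − 1 = +1, so the system shifts toward the side with more dissolved moles — to the right.
Removing W (aq), a reactant, drives the reaction to the left.
Gas moles: reactants 1, products 0 (Δn_gas = -1). Expansion shifts the system toward the side with more moles of gas — to the left.
The individual effects push in opposite directions; without quantitative information the net direction cannot be determined.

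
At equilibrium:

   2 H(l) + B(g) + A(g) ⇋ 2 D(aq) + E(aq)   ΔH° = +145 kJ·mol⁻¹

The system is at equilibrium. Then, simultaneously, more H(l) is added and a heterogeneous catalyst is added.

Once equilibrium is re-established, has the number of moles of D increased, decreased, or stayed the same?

unchanged

H is a pure liquid; its activity is 1 regardless of amount, so Q is unaffected — no shift from this change.
A catalyst speeds both forward and reverse rates equally; it changes neither Q nor K — no shift from this change.
No net shift occurs, so the amount of D is unchanged.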